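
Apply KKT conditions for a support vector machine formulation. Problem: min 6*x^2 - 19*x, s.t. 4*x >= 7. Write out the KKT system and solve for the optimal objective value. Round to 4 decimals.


Step 1: Try lambda = 0 (constraint inactive).
x_unc = 19/(2*6) = 1.5833
Check: 4*1.5833 = 6.3332 < 7 -- violated!
Step 2: Constraint must be active: 4*x = 7
x* = 7/4 = 1.75
lambda = (2*6*1.75 - 19)/4 = 0.5
Step 3: Compute optimal value.
f(x*) = 6*1.75^2 - 19*1.75 = -14.875


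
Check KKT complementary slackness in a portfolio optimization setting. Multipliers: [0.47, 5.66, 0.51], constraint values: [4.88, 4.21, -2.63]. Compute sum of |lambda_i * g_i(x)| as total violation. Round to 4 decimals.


KKT complementary slackness check:
lambda_1 * g_1 = 0.47 * 4.88 = 2.2936
lambda_2 * g_2 = 5.66 * 4.21 = 23.8286
lambda_3 * g_3 = 0.51 * -2.63 = -1.3413
Total violation = 2.2936 + 23.8286 + 1.3413 = 27.4635


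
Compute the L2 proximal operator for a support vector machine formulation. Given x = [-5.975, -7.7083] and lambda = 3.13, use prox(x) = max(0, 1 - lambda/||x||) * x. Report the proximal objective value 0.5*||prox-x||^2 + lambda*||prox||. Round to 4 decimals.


Step 1: Compute ||x||.
||x|| = 9.7529
Step 2: Compute scaling factor.
scale = max(0, 1 - 3.13/9.7529) = 0.6791
Step 3: prox(x) = [-4.0574, -5.2345]
||prox(x)|| = 6.6229
Step 4: Proximal objective.
0.5*||prox-x||^2 = 4.8985
lambda*||prox|| = 20.7297
Total = 25.628


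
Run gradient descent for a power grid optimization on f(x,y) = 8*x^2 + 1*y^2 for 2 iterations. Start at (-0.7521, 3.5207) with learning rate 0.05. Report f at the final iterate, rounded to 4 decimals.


Gradient descent on f(x,y) = 8*x^2 + 1*y^2.
Starting point: (-0.7521, 3.5207), alpha = 0.05
Step 1: grad_x = 2*8*-0.7521 = -12.0336, grad_y = 2*1*3.5207 = 7.0414
  x_1 = -0.7521 - 0.05*-12.0336 = -0.1504
  y_1 = 3.5207 - 0.05*7.0414 = 3.1686
Step 2: grad_x = 2*8*-0.1504 = -2.4067, grad_y = 2*1*3.1686 = 6.3373
  x_2 = -0.1504 - 0.05*-2.4067 = -0.0301
  y_2 = 3.1686 - 0.05*6.3373 = 2.8518
f(-0.0301, 2.8518) = 8*(-0.0301)^2 + 1*2.8518^2 = 8.1398


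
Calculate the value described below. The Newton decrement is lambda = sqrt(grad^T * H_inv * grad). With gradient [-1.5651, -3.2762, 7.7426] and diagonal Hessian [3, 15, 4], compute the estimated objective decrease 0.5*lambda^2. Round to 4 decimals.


Step 1: H is diagonal, so H^(-1) * g = [-0.5217, -0.2184, 1.9357].
Step 2: g^T H^(-1) g = sum_i g_i^2 / H_ii
  = (-1.5651)^2/3 + (-3.2762)^2/15 + (7.7426)^2/4
  = 0.8165 + 0.7156 + 14.987 = 16.519
Step 3: Objective decrease = 0.5 * g^T H^(-1) g = 8.2595


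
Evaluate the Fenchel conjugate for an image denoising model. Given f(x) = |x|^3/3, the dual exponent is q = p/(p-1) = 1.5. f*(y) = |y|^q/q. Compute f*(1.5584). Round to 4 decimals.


The conjugate exponent q satisfies 1/p + 1/q = 1.
p = 3, so q = 3/(3 - 1) = 1.5
|y|^q = 1.5584^1.5 = 1.9454
f*(1.5584) = 1.9454 / 1.5 = 1.297


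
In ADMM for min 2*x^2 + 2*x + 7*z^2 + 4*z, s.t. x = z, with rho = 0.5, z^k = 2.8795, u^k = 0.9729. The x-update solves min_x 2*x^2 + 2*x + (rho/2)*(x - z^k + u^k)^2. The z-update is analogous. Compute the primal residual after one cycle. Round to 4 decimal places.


ADMM iteration with rho = 0.5, z^k = 2.8795, u^k = 0.9729
Step 1: x-update.
Minimize 2*x^2 + 2*x + (0.5/2)*(x - 2.8795 + 0.9729)^2
FOC: (2*2 + 0.5)*x = -2 + 0.5*(2.8795 - 0.9729)
x^{k+1} = -0.2326
Step 2: z-update.
Minimize 7*z^2 + 4*z + (0.5/2)*(-0.2326 - z + 0.9729)^2
FOC: (2*7 + 0.5)*z = -4 + 0.5*(-0.2326 + 0.9729)
z^{k+1} = -0.2503
Step 3: u-update.
u^{k+1} = 0.9729 - 0.2326 + 0.2503 = 0.9906
Step 4: Primal residual = |-0.2326 + 0.2503| = 0.0177


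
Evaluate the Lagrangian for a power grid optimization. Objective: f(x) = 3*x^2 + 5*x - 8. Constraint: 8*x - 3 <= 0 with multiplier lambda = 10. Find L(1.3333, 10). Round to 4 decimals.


Step 1: Evaluate f(x).
f(1.3333) = 3*1.3333^2 + 5*1.3333 - 8 = 3.9996
Step 2: Evaluate g(x).
g(1.3333) = 8*1.3333 - 3 = 7.6664
Step 3: Compute Lagrangian.
L = 3.9996 + 10*7.6664 = 80.6636


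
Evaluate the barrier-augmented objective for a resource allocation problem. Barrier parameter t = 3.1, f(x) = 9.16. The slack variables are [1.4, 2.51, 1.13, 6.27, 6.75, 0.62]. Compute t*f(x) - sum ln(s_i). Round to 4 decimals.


Step 1: Compute log-barrier.
ln values: [0.3365, 0.9203, 0.1222, 1.8358, 1.9095, -0.478]
phi = -(0.3365 + 0.9203 + 0.1222 + 1.8358 + 1.9095 - 0.478) = -4.6463
Step 2: Compute augmented objective.
t*f(x) = 3.1*9.16 = 28.396
Total = 28.396 - 4.6463 = 23.7497


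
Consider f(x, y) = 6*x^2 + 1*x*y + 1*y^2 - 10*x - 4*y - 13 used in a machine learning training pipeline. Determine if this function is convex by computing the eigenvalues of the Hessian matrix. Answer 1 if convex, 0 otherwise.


The Hessian of f(x,y) = 6*x^2 + 1*x*y + 1*y^2 - 10*x - 4*y - 13 is:
H = [[12, 1], [1, 2]]
Trace = 12 + 2 = 14
Determinant = 12*2 - (1)^2 = 23
Discriminant = (14)^2 - 4*23 = 104.0
Eigenvalues: lambda_1 = 1.901, lambda_2 = 12.099
The function is convex.

1


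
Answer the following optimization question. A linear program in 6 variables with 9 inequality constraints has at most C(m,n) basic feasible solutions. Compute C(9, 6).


Each vertex corresponds to some choice of n active constraints out of m, so the number of vertices is at most C(m, n) = m! / (n!(m-n)!).
m = 9, n = 6
Numerator: 9 * 8 * 7 * 6 * 5 * 4
Denominator: 6! = 720
C(9, 6) = 84


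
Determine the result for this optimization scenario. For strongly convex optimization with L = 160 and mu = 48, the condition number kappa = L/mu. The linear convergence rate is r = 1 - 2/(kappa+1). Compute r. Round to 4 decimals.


Step 1: Compute the condition number.
kappa = L/mu = 160/48 = 3.3333
Step 2: Compute the convergence rate.
r = 1 - 2/(kappa + 1) = 1 - 2*mu/(L + mu) = (L - mu)/(L + mu) = 112/208 = 0.5385


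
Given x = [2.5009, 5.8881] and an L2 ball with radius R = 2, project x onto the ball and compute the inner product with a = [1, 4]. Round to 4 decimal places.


Step 1: Compute ||x|| (intermediates to 6 decimals).
||x|| = sqrt(2.5009^2 + 5.8881^2) = 6.397204
Step 2: Project.
Since ||x|| > R, scale = R/||x|| = 2/6.397204 = 0.312637, proj(x) = scale * x
proj(x) = [0.781874, 1.840838]
Step 3: Dot product.
a^T * proj(x) = 1*0.781874 + 4*1.840838 = 8.1452


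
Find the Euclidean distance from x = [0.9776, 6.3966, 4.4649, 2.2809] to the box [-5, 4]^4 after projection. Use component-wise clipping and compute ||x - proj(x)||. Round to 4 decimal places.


Project each component onto [-5, 4].
clip(0.9776) = 0.9776, clip(6.3966) = 4.0, clip(4.4649) = 4.0, clip(2.2809) = 2.2809
Projection = [0.9776, 4.0, 4.0, 2.2809]
Squared diffs: [0.0, 5.7437, 0.2161, 0.0]
Distance = sqrt(5.9598) = 2.4413


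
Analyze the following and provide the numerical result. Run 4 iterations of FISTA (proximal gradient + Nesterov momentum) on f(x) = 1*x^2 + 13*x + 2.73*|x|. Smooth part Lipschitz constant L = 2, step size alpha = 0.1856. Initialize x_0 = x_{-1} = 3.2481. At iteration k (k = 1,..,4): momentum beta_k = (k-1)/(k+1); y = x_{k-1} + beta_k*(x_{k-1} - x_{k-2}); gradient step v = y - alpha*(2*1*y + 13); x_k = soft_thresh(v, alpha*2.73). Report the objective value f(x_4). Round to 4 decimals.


FISTA on f(x) = 1*x^2 + 13*x + 2.73*|x|
L = 2, alpha = 0.1856
Iteration 1: beta = 0.0, y = 3.2481 + 0.0*(3.2481 - 3.2481) = 3.2481
  grad(y) = 19.4962, v = y - alpha*grad = -0.3704
  prox(v) = soft_thresh(-0.3704, 0.5067) = 0.0
Iteration 2: beta = 0.3333, y = 0.0 + 0.3333*(0.0 - 3.2481) = -1.0827
  grad(y) = 10.8346, v = y - alpha*grad = -3.0936
  prox(v) = soft_thresh(-3.0936, 0.5067) = -2.5869
Iteration 3: beta = 0.5, y = -2.5869 + 0.5*(-2.5869 - 0.0) = -3.8804
  grad(y) = 5.2393, v = y - alpha*grad = -4.8528
  prox(v) = soft_thresh(-4.8528, 0.5067) = -4.3461
Iteration 4: beta = 0.6, y = -4.3461 + 0.6*(-4.3461 + 2.5869) = -5.4016
  grad(y) = 2.1968, v = y - alpha*grad = -5.8093
  prox(v) = soft_thresh(-5.8093, 0.5067) = -5.3026
f(x_4) = 1*(-5.3026)^2 + 13*(-5.3026) + 2.73*|-5.3026| = -26.3401


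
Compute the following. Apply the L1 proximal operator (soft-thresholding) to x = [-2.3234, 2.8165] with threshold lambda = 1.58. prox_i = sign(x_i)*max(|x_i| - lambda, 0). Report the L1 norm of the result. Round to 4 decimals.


Soft-thresholding with lambda = 1.58:
prox(-2.3234) = sign(-2.3234)*max(|-2.3234| - 1.58, 0) = -0.7434
prox(2.8165) = sign(2.8165)*max(|2.8165| - 1.58, 0) = 1.2365
prox(x) = [-0.7434, 1.2365]
||prox(x)||_1 = 0.7434 + 1.2365 = 1.9799


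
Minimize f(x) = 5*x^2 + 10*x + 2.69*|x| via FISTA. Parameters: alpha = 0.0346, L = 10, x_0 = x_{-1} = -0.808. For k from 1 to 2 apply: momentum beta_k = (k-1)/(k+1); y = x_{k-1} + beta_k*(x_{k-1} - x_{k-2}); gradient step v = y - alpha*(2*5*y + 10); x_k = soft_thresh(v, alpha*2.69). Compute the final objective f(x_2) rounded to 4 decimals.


FISTA on f(x) = 5*x^2 + 10*x + 2.69*|x|
L = 10, alpha = 0.0346
Iteration 1: beta = 0.0, y = -0.808 + 0.0*(-0.808 + 0.808) = -0.808
  grad(y) = 1.92, v = y - alpha*grad = -0.8744
  prox(v) = soft_thresh(-0.8744, 0.0931) = -0.7814
Iteration 2: beta = 0.3333, y = -0.7814 + 0.3333*(-0.7814 + 0.808) = -0.7725
  grad(y) = 2.2752, v = y - alpha*grad = -0.8512
  prox(v) = soft_thresh(-0.8512, 0.0931) = -0.7581
f(x_2) = 5*(-0.7581)^2 + 10*(-0.7581) + 2.69*|-0.7581| = -2.6681


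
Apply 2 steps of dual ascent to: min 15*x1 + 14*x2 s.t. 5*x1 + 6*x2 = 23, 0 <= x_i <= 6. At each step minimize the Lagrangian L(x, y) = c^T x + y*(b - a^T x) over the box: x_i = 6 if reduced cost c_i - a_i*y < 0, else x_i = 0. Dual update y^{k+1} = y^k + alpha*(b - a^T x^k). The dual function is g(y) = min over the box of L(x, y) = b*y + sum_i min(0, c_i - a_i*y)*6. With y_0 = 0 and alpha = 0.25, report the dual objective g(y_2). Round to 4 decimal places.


Dual ascent for LP: min 15*x1 + 14*x2, 5*x1 + 6*x2 = 23, 0 <= x_i <= 6
Step 1: y^k = 0.0, reduced costs: (15.0, 14.0)
  x^k = (0.0, 0.0), subgradient = b - a^T x = 23.0
  y^{k+1} = 0.0 + 0.25*23.0 = 5.75
Step 2: y^k = 5.75, reduced costs: (-13.75, -20.5)
  x^k = (6.0, 6.0), subgradient = b - a^T x = -43.0
  y^{k+1} = 5.75 + 0.25*-43.0 = -5.0
Dual objective at y_2 = -5.0: reduced costs (40.0, 44.0), box minimizer x = (0.0, 0.0)
g(y_2) = b*y + (c1 - a1*y)*x1 + (c2 - a2*y)*x2 = 23*(-5.0) + 40.0*0.0 + 44.0*0.0 = -115.0 + 0.0 + 0.0 = -115.0


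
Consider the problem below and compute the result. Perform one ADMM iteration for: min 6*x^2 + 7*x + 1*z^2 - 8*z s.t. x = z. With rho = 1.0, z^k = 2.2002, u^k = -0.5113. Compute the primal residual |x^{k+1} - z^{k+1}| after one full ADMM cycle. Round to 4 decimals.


ADMM iteration with rho = 1.0, z^k = 2.2002, u^k = -0.5113
Step 1: x-update.
Minimize 6*x^2 + 7*x + (1.0/2)*(x - 2.2002 - 0.5113)^2
FOC: (2*6 + 1.0)*x = -7 + 1.0*(2.2002 + 0.5113)
x^{k+1} = -0.3299
Step 2: z-update.
Minimize 1*z^2 - 8*z + (1.0/2)*(-0.3299 - z - 0.5113)^2
FOC: (2*1 + 1.0)*z = 8 + 1.0*(-0.3299 - 0.5113)
z^{k+1} = 2.3863
Step 3: u-update.
u^{k+1} = -0.5113 - 0.3299 - 2.3863 = -3.2275
Step 4: Primal residual = |-0.3299 - 2.3863| = 2.7162


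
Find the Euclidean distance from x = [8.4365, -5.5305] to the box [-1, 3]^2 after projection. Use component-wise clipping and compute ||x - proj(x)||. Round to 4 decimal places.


Project each component onto [-1, 3].
clip(8.4365) = 3.0, clip(-5.5305) = -1.0
Projection = [3.0, -1.0]
Squared diffs: [29.5555, 20.5254]
Distance = sqrt(50.0809) = 7.0768


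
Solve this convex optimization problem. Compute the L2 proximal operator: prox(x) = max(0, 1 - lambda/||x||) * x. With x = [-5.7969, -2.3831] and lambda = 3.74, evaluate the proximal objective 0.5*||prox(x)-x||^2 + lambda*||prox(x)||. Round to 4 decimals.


Step 1: Compute ||x||.
||x|| = 6.2676
Step 2: Compute scaling factor.
scale = max(0, 1 - 3.74/6.2676) = 0.4033
Step 3: prox(x) = [-2.3378, -0.9611]
||prox(x)|| = 2.5276
Step 4: Proximal objective.
0.5*||prox-x||^2 = 6.9938
lambda*||prox|| = 9.4532
Total = 16.4471


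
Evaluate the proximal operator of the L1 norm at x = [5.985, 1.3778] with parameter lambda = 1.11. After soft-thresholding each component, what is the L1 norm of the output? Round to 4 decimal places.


Soft-thresholding with lambda = 1.11:
prox(5.985) = sign(5.985)*max(|5.985| - 1.11, 0) = 4.875
prox(1.3778) = sign(1.3778)*max(|1.3778| - 1.11, 0) = 0.2678
prox(x) = [4.875, 0.2678]
||prox(x)||_1 = 4.875 + 0.2678 = 5.1428


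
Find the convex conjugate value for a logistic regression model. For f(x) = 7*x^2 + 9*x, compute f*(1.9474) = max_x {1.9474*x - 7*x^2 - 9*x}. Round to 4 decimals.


f*(y) = sup_x {y*x - a*x^2 - b*x} = sup_x {(y-b)*x - a*x^2}
FOC: (y - b) - 2a*x = 0 => x* = (y - b)/(2a)
x* = (1.9474 - 9)/(2*7) = -0.5038
f*(1.9474) = (y-b)^2/(4a) = (1.9474 - 9)^2/(4*7)
= 49.7392/28 = 1.7764


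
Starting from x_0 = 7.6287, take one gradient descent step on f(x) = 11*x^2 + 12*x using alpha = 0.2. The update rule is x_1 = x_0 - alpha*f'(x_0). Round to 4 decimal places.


We compute the gradient at x_0 and apply the update.
f'(x) = 22*x + 12
f'(7.6287) = 22*7.6287 + 12 = 179.8314
x_1 = 7.6287 - 0.2*179.8314 = -28.3376


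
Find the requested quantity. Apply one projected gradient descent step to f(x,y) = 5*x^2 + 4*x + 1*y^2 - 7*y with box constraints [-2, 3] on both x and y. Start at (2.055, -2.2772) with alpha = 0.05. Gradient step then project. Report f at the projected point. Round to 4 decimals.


Step 1: Compute gradient at (2.055, -2.2772).
grad_x = 2*5*2.055 + 4 = 24.55
grad_y = 2*1*-2.2772 - 7 = -11.5544
Step 2: Gradient step.
x_raw = 2.055 - 0.05*24.55 = 0.8275
y_raw = -2.2772 - 0.05*-11.5544 = -1.6995
Step 3: Project onto [-2, 3].
x_proj = clip(0.8275) = 0.8275
y_proj = clip(-1.6995) = -1.6995
Step 4: Evaluate f.
f(0.8275, -1.6995) = 21.5184


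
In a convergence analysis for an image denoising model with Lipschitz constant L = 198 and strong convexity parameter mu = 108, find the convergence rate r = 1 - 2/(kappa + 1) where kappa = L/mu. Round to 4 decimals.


Step 1: Compute the condition number.
kappa = L/mu = 198/108 = 1.8333
Step 2: Compute the convergence rate.
r = 1 - 2/(kappa + 1) = 1 - 2*mu/(L + mu) = (L - mu)/(L + mu) = 90/306 = 0.2941


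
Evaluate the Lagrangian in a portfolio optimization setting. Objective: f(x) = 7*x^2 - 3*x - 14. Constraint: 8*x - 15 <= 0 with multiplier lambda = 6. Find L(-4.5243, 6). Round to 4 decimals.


Step 1: Evaluate f(x).
f(-4.5243) = 7*(-4.5243)^2 - 3*(-4.5243) - 14 = 142.8579
Step 2: Evaluate g(x).
g(-4.5243) = 8*-4.5243 - 15 = -51.1944
Step 3: Compute Lagrangian.
L = 142.8579 + 6*-51.1944 = -164.3085


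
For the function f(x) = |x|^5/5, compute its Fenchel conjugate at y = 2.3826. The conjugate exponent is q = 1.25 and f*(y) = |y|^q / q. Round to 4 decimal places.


The conjugate exponent q satisfies 1/p + 1/q = 1.
p = 5, so q = 5/(5 - 1) = 1.25
|y|^q = 2.3826^1.25 = 2.9602
f*(2.3826) = 2.9602 / 1.25 = 2.3681


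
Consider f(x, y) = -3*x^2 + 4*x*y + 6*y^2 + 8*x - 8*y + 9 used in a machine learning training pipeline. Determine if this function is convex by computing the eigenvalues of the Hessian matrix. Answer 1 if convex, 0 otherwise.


The Hessian of f(x,y) = -3*x^2 + 4*x*y + 6*y^2 + 8*x - 8*y + 9 is:
H = [[-6, 4], [4, 12]]
Trace = -6 + 12 = 6
Determinant = -6*12 - (4)^2 = -88
Discriminant = (6)^2 - 4*-88 = 388.0
Eigenvalues: lambda_1 = -6.8489, lambda_2 = 12.8489
The function is not convex.

0


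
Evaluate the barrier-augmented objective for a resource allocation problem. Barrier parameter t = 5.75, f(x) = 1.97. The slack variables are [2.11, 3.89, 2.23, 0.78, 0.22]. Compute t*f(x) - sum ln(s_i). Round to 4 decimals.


Step 1: Compute log-barrier.
ln values: [0.7467, 1.3584, 0.802, -0.2485, -1.5141]
phi = -(0.7467 + 1.3584 + 0.802 - 0.2485 - 1.5141) = -1.1445
Step 2: Compute augmented objective.
t*f(x) = 5.75*1.97 = 11.3275
Total = 11.3275 - 1.1445 = 10.183


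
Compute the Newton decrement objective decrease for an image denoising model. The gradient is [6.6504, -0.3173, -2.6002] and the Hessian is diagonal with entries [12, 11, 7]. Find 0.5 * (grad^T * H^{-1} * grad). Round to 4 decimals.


Step 1: H is diagonal, so H^(-1) * g = [0.5542, -0.0288, -0.3715].
Step 2: g^T H^(-1) g = sum_i g_i^2 / H_ii
  = (6.6504)^2/12 + (-0.3173)^2/11 + (-2.6002)^2/7
  = 3.6857 + 0.0092 + 0.9659 = 4.6607
Step 3: Objective decrease = 0.5 * g^T H^(-1) g = 2.3303


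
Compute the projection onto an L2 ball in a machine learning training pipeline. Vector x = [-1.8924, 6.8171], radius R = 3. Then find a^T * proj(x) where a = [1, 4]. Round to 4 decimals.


Step 1: Compute ||x|| (intermediates to 6 decimals).
||x|| = sqrt((-1.8924)^2 + 6.8171^2) = 7.074887
Step 2: Project.
Since ||x|| > R, scale = R/||x|| = 3/7.074887 = 0.424035, proj(x) = scale * x
proj(x) = [-0.802444, 2.890689]
Step 3: Dot product.
a^T * proj(x) = 1*(-0.802444) + 4*2.890689 = 10.7603


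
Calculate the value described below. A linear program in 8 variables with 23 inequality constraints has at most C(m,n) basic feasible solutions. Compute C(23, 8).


Each vertex corresponds to some choice of n active constraints out of m, so the number of vertices is at most C(m, n) = m! / (n!(m-n)!).
m = 23, n = 8
Numerator: 23 * 22 * 21 * 20 * 19 * 18 * 17 * 16
Denominator: 8! = 40320
C(23, 8) = 490314


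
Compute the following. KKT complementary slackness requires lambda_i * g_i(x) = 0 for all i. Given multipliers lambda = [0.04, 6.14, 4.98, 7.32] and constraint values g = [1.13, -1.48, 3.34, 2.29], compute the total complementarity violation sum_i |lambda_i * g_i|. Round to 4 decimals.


KKT complementary slackness check:
lambda_1 * g_1 = 0.04 * 1.13 = 0.0452
lambda_2 * g_2 = 6.14 * -1.48 = -9.0872
lambda_3 * g_3 = 4.98 * 3.34 = 16.6332
lambda_4 * g_4 = 7.32 * 2.29 = 16.7628
Total violation = 0.0452 + 9.0872 + 16.6332 + 16.7628 = 42.5284


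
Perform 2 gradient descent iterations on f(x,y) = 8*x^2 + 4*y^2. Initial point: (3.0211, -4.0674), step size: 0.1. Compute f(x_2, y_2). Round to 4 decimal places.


Gradient descent on f(x,y) = 8*x^2 + 4*y^2.
Starting point: (3.0211, -4.0674), alpha = 0.1
Step 1: grad_x = 2*8*3.0211 = 48.3376, grad_y = 2*4*-4.0674 = -32.5392
  x_1 = 3.0211 - 0.1*48.3376 = -1.8127
  y_1 = -4.0674 - 0.1*-32.5392 = -0.8135
Step 2: grad_x = 2*8*-1.8127 = -29.0026, grad_y = 2*4*-0.8135 = -6.5078
  x_2 = -1.8127 - 0.1*-29.0026 = 1.0876
  y_2 = -0.8135 - 0.1*-6.5078 = -0.1627
f(1.0876, -0.1627) = 8*1.0876^2 + 4*(-0.1627)^2 = 9.5688


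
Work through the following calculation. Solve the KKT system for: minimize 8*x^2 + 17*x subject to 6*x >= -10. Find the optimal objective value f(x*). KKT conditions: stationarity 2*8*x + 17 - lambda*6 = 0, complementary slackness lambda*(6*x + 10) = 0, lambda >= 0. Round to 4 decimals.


Step 1: Try lambda = 0 (constraint inactive).
Stationarity: 2*8*x + 17 = 0
x* = -17/(2*8) = -1.0625
Check constraint: 6*-1.0625 = -6.375 >= -10 -- satisfied.
Step 2: Compute optimal value.
f(x*) = 8*(-1.0625)^2 + 17*(-1.0625) = -9.0313


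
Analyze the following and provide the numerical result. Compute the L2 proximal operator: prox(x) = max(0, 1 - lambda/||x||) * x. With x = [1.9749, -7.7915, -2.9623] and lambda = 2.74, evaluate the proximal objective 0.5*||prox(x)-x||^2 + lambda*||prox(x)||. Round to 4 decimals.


Step 1: Compute ||x||.
||x|| = 8.5664
Step 2: Compute scaling factor.
scale = max(0, 1 - 2.74/8.5664) = 0.6801
Step 3: prox(x) = [1.3432, -5.2994, -2.0148]
||prox(x)|| = 5.8264
Step 4: Proximal objective.
0.5*||prox-x||^2 = 3.7538
lambda*||prox|| = 15.9643
Total = 19.7181


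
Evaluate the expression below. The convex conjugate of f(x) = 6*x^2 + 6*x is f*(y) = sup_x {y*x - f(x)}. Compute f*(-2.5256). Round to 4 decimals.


f*(y) = sup_x {y*x - a*x^2 - b*x} = sup_x {(y-b)*x - a*x^2}
FOC: (y - b) - 2a*x = 0 => x* = (y - b)/(2a)
x* = (-2.5256 - 6)/(2*6) = -0.7105
f*(-2.5256) = (y-b)^2/(4a) = (-2.5256 - 6)^2/(4*6)
= 72.6859/24 = 3.0286


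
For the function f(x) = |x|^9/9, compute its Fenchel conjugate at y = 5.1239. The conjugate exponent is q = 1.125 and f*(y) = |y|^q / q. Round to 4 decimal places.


The conjugate exponent q satisfies 1/p + 1/q = 1.
p = 9, so q = 9/(9 - 1) = 1.125
|y|^q = 5.1239^1.125 = 6.2849
f*(5.1239) = 6.2849 / 1.125 = 5.5866


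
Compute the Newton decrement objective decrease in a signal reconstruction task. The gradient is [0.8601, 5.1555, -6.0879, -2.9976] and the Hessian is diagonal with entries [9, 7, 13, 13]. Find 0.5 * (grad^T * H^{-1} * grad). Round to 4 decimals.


Step 1: H is diagonal, so H^(-1) * g = [0.0956, 0.7365, -0.4683, -0.2306].
Step 2: g^T H^(-1) g = sum_i g_i^2 / H_ii
  = (0.8601)^2/9 + (5.1555)^2/7 + (-6.0879)^2/13 + (-2.9976)^2/13
  = 0.0822 + 3.797 + 2.851 + 0.6912 = 7.4214
Step 3: Objective decrease = 0.5 * g^T H^(-1) g = 3.7107


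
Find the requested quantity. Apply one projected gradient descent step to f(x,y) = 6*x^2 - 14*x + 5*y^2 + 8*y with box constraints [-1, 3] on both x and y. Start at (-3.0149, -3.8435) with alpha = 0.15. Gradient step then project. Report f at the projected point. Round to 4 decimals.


Step 1: Compute gradient at (-3.0149, -3.8435).
grad_x = 2*6*-3.0149 - 14 = -50.1788
grad_y = 2*5*-3.8435 + 8 = -30.435
Step 2: Gradient step.
x_raw = -3.0149 - 0.15*-50.1788 = 4.5119
y_raw = -3.8435 - 0.15*-30.435 = 0.7218
Step 3: Project onto [-1, 3].
x_proj = clip(4.5119) = 3.0
y_proj = clip(0.7218) = 0.7218
Step 4: Evaluate f.
f(3.0, 0.7218) = 20.3786


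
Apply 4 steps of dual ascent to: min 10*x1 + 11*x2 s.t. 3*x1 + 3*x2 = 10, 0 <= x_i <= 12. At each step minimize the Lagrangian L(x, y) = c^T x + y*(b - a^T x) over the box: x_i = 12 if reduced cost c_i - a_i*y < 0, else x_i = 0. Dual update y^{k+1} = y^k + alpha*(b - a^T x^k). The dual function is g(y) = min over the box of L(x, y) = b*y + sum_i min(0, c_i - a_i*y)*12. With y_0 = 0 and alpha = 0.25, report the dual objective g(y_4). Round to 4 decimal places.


Dual ascent for LP: min 10*x1 + 11*x2, 3*x1 + 3*x2 = 10, 0 <= x_i <= 12
Step 1: y^k = 0.0, reduced costs: (10.0, 11.0)
  x^k = (0.0, 0.0), subgradient = b - a^T x = 10.0
  y^{k+1} = 0.0 + 0.25*10.0 = 2.5
Step 2: y^k = 2.5, reduced costs: (2.5, 3.5)
  x^k = (0.0, 0.0), subgradient = b - a^T x = 10.0
  y^{k+1} = 2.5 + 0.25*10.0 = 5.0
Step 3: y^k = 5.0, reduced costs: (-5.0, -4.0)
  x^k = (12.0, 12.0), subgradient = b - a^T x = -62.0
  y^{k+1} = 5.0 + 0.25*-62.0 = -10.5
Step 4: y^k = -10.5, reduced costs: (41.5, 42.5)
  x^k = (0.0, 0.0), subgradient = b - a^T x = 10.0
  y^{k+1} = -10.5 + 0.25*10.0 = -8.0
Dual objective at y_4 = -8.0: reduced costs (34.0, 35.0), box minimizer x = (0.0, 0.0)
g(y_4) = b*y + (c1 - a1*y)*x1 + (c2 - a2*y)*x2 = 10*(-8.0) + 34.0*0.0 + 35.0*0.0 = -80.0 + 0.0 + 0.0 = -80.0


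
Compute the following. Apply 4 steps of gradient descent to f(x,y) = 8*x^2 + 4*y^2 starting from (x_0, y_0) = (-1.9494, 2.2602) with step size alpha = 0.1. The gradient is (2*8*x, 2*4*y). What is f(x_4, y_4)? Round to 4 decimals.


Gradient descent on f(x,y) = 8*x^2 + 4*y^2.
Starting point: (-1.9494, 2.2602), alpha = 0.1
Step 1: grad_x = 2*8*-1.9494 = -31.1904, grad_y = 2*4*2.2602 = 18.0816
  x_1 = -1.9494 - 0.1*-31.1904 = 1.1696
  y_1 = 2.2602 - 0.1*18.0816 = 0.452
Step 2: grad_x = 2*8*1.1696 = 18.7142, grad_y = 2*4*0.452 = 3.6163
  x_2 = 1.1696 - 0.1*18.7142 = -0.7018
  y_2 = 0.452 - 0.1*3.6163 = 0.0904
Step 3: grad_x = 2*8*-0.7018 = -11.2285, grad_y = 2*4*0.0904 = 0.7233
  x_3 = -0.7018 - 0.1*-11.2285 = 0.4211
  y_3 = 0.0904 - 0.1*0.7233 = 0.0181
Step 4: grad_x = 2*8*0.4211 = 6.7371, grad_y = 2*4*0.0181 = 0.1447
  x_4 = 0.4211 - 0.1*6.7371 = -0.2526
  y_4 = 0.0181 - 0.1*0.1447 = 0.0036
f(-0.2526, 0.0036) = 8*(-0.2526)^2 + 4*0.0036^2 = 0.5107


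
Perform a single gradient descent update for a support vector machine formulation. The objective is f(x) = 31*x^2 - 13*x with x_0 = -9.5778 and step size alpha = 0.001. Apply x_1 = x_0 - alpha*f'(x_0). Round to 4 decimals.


We compute the gradient at x_0 and apply the update.
f'(x) = 62*x - 13
f'(-9.5778) = 62*-9.5778 - 13 = -606.8236
x_1 = -9.5778 - 0.001*-606.8236 = -8.971


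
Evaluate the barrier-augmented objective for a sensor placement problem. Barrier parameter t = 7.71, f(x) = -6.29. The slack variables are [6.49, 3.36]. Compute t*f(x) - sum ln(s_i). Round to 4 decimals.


Step 1: Compute log-barrier.
ln values: [1.8703, 1.2119]
phi = -(1.8703 + 1.2119) = -3.0822
Step 2: Compute augmented objective.
t*f(x) = 7.71*-6.29 = -48.4959
Total = -48.4959 - 3.0822 = -51.5781


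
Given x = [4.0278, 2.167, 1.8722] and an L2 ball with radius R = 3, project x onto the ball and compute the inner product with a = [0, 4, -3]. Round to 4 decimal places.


Step 1: Compute ||x|| (intermediates to 6 decimals).
||x|| = sqrt(4.0278^2 + 2.167^2 + 1.8722^2) = 4.942084
Step 2: Project.
Since ||x|| > R, scale = R/||x|| = 3/4.942084 = 0.607031, proj(x) = scale * x
proj(x) = [2.444999, 1.315436, 1.136483]
Step 3: Dot product.
a^T * proj(x) = 0*2.444999 + 4*1.315436 - 3*1.136483 = 1.8523


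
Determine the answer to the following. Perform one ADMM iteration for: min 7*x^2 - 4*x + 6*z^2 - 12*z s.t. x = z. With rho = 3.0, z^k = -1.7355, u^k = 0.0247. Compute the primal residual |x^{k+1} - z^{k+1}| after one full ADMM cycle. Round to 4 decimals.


ADMM iteration with rho = 3.0, z^k = -1.7355, u^k = 0.0247
Step 1: x-update.
Minimize 7*x^2 - 4*x + (3.0/2)*(x + 1.7355 + 0.0247)^2
FOC: (2*7 + 3.0)*x = 4 + 3.0*(-1.7355 - 0.0247)
x^{k+1} = -0.0753
Step 2: z-update.
Minimize 6*z^2 - 12*z + (3.0/2)*(-0.0753 - z + 0.0247)^2
FOC: (2*6 + 3.0)*z = 12 + 3.0*(-0.0753 + 0.0247)
z^{k+1} = 0.7899
Step 3: u-update.
u^{k+1} = 0.0247 - 0.0753 - 0.7899 = -0.8405
Step 4: Primal residual = |-0.0753 - 0.7899| = 0.8652


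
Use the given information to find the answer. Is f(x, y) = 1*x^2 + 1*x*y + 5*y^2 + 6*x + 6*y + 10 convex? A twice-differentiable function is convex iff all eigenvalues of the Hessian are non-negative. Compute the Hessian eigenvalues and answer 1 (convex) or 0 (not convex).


The Hessian of f(x,y) = 1*x^2 + 1*x*y + 5*y^2 + 6*x + 6*y + 10 is:
H = [[2, 1], [1, 10]]
Trace = 2 + 10 = 12
Determinant = 2*10 - (1)^2 = 19
Discriminant = (12)^2 - 4*19 = 68.0
Eigenvalues: lambda_1 = 1.8769, lambda_2 = 10.1231
The function is convex.

1


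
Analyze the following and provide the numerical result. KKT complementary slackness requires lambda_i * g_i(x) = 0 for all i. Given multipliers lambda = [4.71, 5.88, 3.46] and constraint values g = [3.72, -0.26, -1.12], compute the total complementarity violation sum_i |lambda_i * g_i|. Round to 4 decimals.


KKT complementary slackness check:
lambda_1 * g_1 = 4.71 * 3.72 = 17.5212
lambda_2 * g_2 = 5.88 * -0.26 = -1.5288
lambda_3 * g_3 = 3.46 * -1.12 = -3.8752
Total violation = 17.5212 + 1.5288 + 3.8752 = 22.9252


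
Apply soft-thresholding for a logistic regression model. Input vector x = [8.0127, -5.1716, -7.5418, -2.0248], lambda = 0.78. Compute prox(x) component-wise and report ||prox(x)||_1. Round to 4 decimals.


Soft-thresholding with lambda = 0.78:
prox(8.0127) = sign(8.0127)*max(|8.0127| - 0.78, 0) = 7.2327
prox(-5.1716) = sign(-5.1716)*max(|-5.1716| - 0.78, 0) = -4.3916
prox(-7.5418) = sign(-7.5418)*max(|-7.5418| - 0.78, 0) = -6.7618
prox(-2.0248) = sign(-2.0248)*max(|-2.0248| - 0.78, 0) = -1.2448
prox(x) = [7.2327, -4.3916, -6.7618, -1.2448]
||prox(x)||_1 = 7.2327 + 4.3916 + 6.7618 + 1.2448 = 19.6309


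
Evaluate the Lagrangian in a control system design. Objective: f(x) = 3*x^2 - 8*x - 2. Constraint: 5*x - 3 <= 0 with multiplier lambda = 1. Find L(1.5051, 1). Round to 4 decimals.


Step 1: Evaluate f(x).
f(1.5051) = 3*1.5051^2 - 8*1.5051 - 2 = -7.2448
Step 2: Evaluate g(x).
g(1.5051) = 5*1.5051 - 3 = 4.5255
Step 3: Compute Lagrangian.
L = -7.2448 + 1*4.5255 = -2.7193


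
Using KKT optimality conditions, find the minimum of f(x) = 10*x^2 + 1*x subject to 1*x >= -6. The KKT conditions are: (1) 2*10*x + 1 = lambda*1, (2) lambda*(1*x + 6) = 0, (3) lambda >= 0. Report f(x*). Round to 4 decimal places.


Step 1: Try lambda = 0 (constraint inactive).
Stationarity: 2*10*x + 1 = 0
x* = -1/(2*10) = -0.05
Check constraint: 1*-0.05 = -0.05 >= -6 -- satisfied.
Step 2: Compute optimal value.
f(x*) = 10*(-0.05)^2 + 1*(-0.05) = -0.025


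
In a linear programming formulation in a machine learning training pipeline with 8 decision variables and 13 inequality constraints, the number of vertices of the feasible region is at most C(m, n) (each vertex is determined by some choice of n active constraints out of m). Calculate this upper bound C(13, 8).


Each vertex corresponds to some choice of n active constraints out of m, so the number of vertices is at most C(m, n) = m! / (n!(m-n)!).
m = 13, n = 8
Numerator: 13 * 12 * 11 * 10 * 9 * 8 * 7 * 6
Denominator: 8! = 40320
C(13, 8) = 1287


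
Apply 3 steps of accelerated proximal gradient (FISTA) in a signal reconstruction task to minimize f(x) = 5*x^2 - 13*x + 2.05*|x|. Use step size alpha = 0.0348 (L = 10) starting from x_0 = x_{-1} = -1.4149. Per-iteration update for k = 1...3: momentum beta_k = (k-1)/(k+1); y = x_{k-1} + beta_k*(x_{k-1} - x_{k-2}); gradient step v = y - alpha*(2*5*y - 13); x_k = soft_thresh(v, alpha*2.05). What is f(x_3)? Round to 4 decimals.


FISTA on f(x) = 5*x^2 - 13*x + 2.05*|x|
L = 10, alpha = 0.0348
Iteration 1: beta = 0.0, y = -1.4149 + 0.0*(-1.4149 + 1.4149) = -1.4149
  grad(y) = -27.149, v = y - alpha*grad = -0.4701
  prox(v) = soft_thresh(-0.4701, 0.0713) = -0.3988
Iteration 2: beta = 0.3333, y = -0.3988 + 0.3333*(-0.3988 + 1.4149) = -0.0601
  grad(y) = -13.6007, v = y - alpha*grad = 0.4132
  prox(v) = soft_thresh(0.4132, 0.0713) = 0.3419
Iteration 3: beta = 0.5, y = 0.3419 + 0.5*(0.3419 + 0.3988) = 0.7122
  grad(y) = -5.8777, v = y - alpha*grad = 0.9168
  prox(v) = soft_thresh(0.9168, 0.0713) = 0.8454
f(x_3) = 5*0.8454^2 - 13*0.8454 + 2.05*|0.8454| = -5.6837


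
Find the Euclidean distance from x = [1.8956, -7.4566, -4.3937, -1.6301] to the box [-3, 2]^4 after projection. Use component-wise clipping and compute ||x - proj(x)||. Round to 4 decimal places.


Project each component onto [-3, 2].
clip(1.8956) = 1.8956, clip(-7.4566) = -3.0, clip(-4.3937) = -3.0, clip(-1.6301) = -1.6301
Projection = [1.8956, -3.0, -3.0, -1.6301]
Squared diffs: [0.0, 19.8613, 1.9424, 0.0]
Distance = sqrt(21.8037) = 4.6694


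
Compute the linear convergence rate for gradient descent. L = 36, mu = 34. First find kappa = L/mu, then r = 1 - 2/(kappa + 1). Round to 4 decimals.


Step 1: Compute the condition number.
kappa = L/mu = 36/34 = 1.0588
Step 2: Compute the convergence rate.
r = 1 - 2/(kappa + 1) = 1 - 2*mu/(L + mu) = (L - mu)/(L + mu) = 2/70 = 0.0286


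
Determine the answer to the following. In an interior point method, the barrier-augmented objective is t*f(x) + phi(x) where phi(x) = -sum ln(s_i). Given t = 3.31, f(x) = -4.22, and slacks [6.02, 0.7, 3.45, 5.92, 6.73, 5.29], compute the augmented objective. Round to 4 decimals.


Step 1: Compute log-barrier.
ln values: [1.7951, -0.3567, 1.2384, 1.7783, 1.9066, 1.6658]
phi = -(1.7951 - 0.3567 + 1.2384 + 1.7783 + 1.9066 + 1.6658) = -8.0275
Step 2: Compute augmented objective.
t*f(x) = 3.31*-4.22 = -13.9682
Total = -13.9682 - 8.0275 = -21.9957


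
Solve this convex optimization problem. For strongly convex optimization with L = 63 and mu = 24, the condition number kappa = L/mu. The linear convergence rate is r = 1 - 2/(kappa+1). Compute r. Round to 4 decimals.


Step 1: Compute the condition number.
kappa = L/mu = 63/24 = 2.625
Step 2: Compute the convergence rate.
r = 1 - 2/(kappa + 1) = 1 - 2*mu/(L + mu) = (L - mu)/(L + mu) = 39/87 = 0.4483


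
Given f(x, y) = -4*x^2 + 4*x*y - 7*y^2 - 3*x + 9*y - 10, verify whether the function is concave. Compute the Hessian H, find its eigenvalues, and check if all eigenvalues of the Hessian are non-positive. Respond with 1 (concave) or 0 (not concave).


The Hessian of f(x,y) = -4*x^2 + 4*x*y - 7*y^2 - 3*x + 9*y - 10 is:
H = [[-8, 4], [4, -14]]
Trace = -8 - 14 = -22
Determinant = -8*-14 - (4)^2 = 96
Discriminant = (-22)^2 - 4*96 = 100.0
Eigenvalues: lambda_1 = -16.0, lambda_2 = -6.0
The function is concave.

1


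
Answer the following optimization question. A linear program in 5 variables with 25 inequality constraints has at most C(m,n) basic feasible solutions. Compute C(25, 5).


Each vertex corresponds to some choice of n active constraints out of m, so the number of vertices is at most C(m, n) = m! / (n!(m-n)!).
m = 25, n = 5
Numerator: 25 * 24 * 23 * 22 * 21
Denominator: 5! = 120
C(25, 5) = 53130


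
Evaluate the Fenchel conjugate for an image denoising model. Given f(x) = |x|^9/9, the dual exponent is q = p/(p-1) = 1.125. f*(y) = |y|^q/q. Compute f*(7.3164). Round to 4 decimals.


The conjugate exponent q satisfies 1/p + 1/q = 1.
p = 9, so q = 9/(9 - 1) = 1.125
|y|^q = 7.3164^1.125 = 9.3828
f*(7.3164) = 9.3828 / 1.125 = 8.3403


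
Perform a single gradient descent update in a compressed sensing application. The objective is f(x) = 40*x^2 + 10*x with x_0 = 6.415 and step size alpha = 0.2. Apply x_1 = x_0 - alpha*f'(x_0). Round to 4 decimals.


We compute the gradient at x_0 and apply the update.
f'(x) = 80*x + 10
f'(6.415) = 80*6.415 + 10 = 523.2
x_1 = 6.415 - 0.2*523.2 = -98.225


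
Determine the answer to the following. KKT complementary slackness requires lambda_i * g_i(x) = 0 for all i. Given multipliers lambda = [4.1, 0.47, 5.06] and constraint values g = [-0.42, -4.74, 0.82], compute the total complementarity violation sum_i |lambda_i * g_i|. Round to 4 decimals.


KKT complementary slackness check:
lambda_1 * g_1 = 4.1 * -0.42 = -1.722
lambda_2 * g_2 = 0.47 * -4.74 = -2.2278
lambda_3 * g_3 = 5.06 * 0.82 = 4.1492
Total violation = 1.722 + 2.2278 + 4.1492 = 8.099


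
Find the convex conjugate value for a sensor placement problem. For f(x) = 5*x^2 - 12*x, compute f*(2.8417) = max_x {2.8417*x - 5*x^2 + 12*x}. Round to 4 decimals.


f*(y) = sup_x {y*x - a*x^2 - b*x} = sup_x {(y-b)*x - a*x^2}
FOC: (y - b) - 2a*x = 0 => x* = (y - b)/(2a)
x* = (2.8417 + 12)/(2*5) = 1.4842
f*(2.8417) = (y-b)^2/(4a) = (2.8417 + 12)^2/(4*5)
= 220.2761/20 = 11.0138


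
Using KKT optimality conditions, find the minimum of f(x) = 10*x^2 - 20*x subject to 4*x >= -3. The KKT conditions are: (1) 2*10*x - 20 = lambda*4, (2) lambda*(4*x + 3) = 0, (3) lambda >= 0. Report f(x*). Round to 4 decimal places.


Step 1: Try lambda = 0 (constraint inactive).
Stationarity: 2*10*x - 20 = 0
x* = 20/(2*10) = 1.0
Check constraint: 4*1.0 = 4.0 >= -3 -- satisfied.
Step 2: Compute optimal value.
f(x*) = 10*1.0^2 - 20*1.0 = -10.0


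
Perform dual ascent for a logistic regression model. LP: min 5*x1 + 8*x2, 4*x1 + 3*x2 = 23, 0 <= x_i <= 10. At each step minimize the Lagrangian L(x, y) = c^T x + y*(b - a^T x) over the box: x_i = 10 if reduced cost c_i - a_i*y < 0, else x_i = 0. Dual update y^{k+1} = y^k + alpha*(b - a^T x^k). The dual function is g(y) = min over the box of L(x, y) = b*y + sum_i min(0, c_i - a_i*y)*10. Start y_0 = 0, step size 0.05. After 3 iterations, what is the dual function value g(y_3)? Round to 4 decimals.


Dual ascent for LP: min 5*x1 + 8*x2, 4*x1 + 3*x2 = 23, 0 <= x_i <= 10
Step 1: y^k = 0.0, reduced costs: (5.0, 8.0)
  x^k = (0.0, 0.0), subgradient = b - a^T x = 23.0
  y^{k+1} = 0.0 + 0.05*23.0 = 1.15
Step 2: y^k = 1.15, reduced costs: (0.4, 4.55)
  x^k = (0.0, 0.0), subgradient = b - a^T x = 23.0
  y^{k+1} = 1.15 + 0.05*23.0 = 2.3
Step 3: y^k = 2.3, reduced costs: (-4.2, 1.1)
  x^k = (10.0, 0.0), subgradient = b - a^T x = -17.0
  y^{k+1} = 2.3 + 0.05*-17.0 = 1.45
Dual objective at y_3 = 1.45: reduced costs (-0.8, 3.65), box minimizer x = (10.0, 0.0)
g(y_3) = b*y + (c1 - a1*y)*x1 + (c2 - a2*y)*x2 = 23*1.45 + (-0.8)*10.0 + 3.65*0.0 = 33.35 - 8.0 + 0.0 = 25.35


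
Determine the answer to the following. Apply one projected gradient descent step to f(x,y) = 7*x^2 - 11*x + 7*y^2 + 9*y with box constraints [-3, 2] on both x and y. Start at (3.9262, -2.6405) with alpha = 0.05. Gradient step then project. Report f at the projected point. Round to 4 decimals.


Step 1: Compute gradient at (3.9262, -2.6405).
grad_x = 2*7*3.9262 - 11 = 43.9668
grad_y = 2*7*-2.6405 + 9 = -27.967
Step 2: Gradient step.
x_raw = 3.9262 - 0.05*43.9668 = 1.7279
y_raw = -2.6405 - 0.05*-27.967 = -1.2422
Step 3: Project onto [-3, 2].
x_proj = clip(1.7279) = 1.7279
y_proj = clip(-1.2422) = -1.2422
Step 4: Evaluate f.
f(1.7279, -1.2422) = 1.5132


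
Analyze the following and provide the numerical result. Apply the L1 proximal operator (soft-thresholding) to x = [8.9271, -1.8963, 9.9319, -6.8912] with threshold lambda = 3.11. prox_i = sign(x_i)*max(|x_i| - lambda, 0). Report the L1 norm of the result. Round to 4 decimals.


Soft-thresholding with lambda = 3.11:
prox(8.9271) = sign(8.9271)*max(|8.9271| - 3.11, 0) = 5.8171
prox(-1.8963) = sign(-1.8963)*max(|-1.8963| - 3.11, 0) = 0.0
prox(9.9319) = sign(9.9319)*max(|9.9319| - 3.11, 0) = 6.8219
prox(-6.8912) = sign(-6.8912)*max(|-6.8912| - 3.11, 0) = -3.7812
prox(x) = [5.8171, 0.0, 6.8219, -3.7812]
||prox(x)||_1 = 5.8171 + 0.0 + 6.8219 + 3.7812 = 16.4202


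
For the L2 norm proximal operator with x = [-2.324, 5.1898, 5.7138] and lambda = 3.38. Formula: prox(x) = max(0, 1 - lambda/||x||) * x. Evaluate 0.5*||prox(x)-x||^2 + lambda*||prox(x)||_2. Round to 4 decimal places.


Step 1: Compute ||x||.
||x|| = 8.0612
Step 2: Compute scaling factor.
scale = max(0, 1 - 3.38/8.0612) = 0.5807
Step 3: prox(x) = [-1.3496, 3.0137, 3.318]
||prox(x)|| = 4.6812
Step 4: Proximal objective.
0.5*||prox-x||^2 = 5.7122
lambda*||prox|| = 15.8225
Total = 21.5346


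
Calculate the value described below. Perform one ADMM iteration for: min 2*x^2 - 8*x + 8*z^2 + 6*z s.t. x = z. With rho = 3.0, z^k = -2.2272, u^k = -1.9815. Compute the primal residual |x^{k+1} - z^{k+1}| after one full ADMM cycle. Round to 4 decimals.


ADMM iteration with rho = 3.0, z^k = -2.2272, u^k = -1.9815
Step 1: x-update.
Minimize 2*x^2 - 8*x + (3.0/2)*(x + 2.2272 - 1.9815)^2
FOC: (2*2 + 3.0)*x = 8 + 3.0*(-2.2272 + 1.9815)
x^{k+1} = 1.0376
Step 2: z-update.
Minimize 8*z^2 + 6*z + (3.0/2)*(1.0376 - z - 1.9815)^2
FOC: (2*8 + 3.0)*z = -6 + 3.0*(1.0376 - 1.9815)
z^{k+1} = -0.4648
Step 3: u-update.
u^{k+1} = -1.9815 + 1.0376 + 0.4648 = -0.4791
Step 4: Primal residual = |1.0376 + 0.4648| = 1.5024


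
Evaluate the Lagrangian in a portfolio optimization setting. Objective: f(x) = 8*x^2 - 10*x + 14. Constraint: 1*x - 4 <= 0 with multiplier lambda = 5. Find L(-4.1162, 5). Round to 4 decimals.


Step 1: Evaluate f(x).
f(-4.1162) = 8*(-4.1162)^2 - 10*(-4.1162) + 14 = 190.7068
Step 2: Evaluate g(x).
g(-4.1162) = 1*-4.1162 - 4 = -8.1162
Step 3: Compute Lagrangian.
L = 190.7068 + 5*-8.1162 = 150.1258


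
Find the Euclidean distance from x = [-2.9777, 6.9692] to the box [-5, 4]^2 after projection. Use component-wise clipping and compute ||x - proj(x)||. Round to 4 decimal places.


Project each component onto [-5, 4].
clip(-2.9777) = -2.9777, clip(6.9692) = 4.0
Projection = [-2.9777, 4.0]
Squared diffs: [0.0, 8.8161]
Distance = sqrt(8.8161) = 2.9692


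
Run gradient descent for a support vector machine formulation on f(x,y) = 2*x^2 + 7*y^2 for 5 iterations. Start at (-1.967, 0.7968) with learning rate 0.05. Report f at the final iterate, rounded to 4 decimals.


Gradient descent on f(x,y) = 2*x^2 + 7*y^2.
Starting point: (-1.967, 0.7968), alpha = 0.05
Step 1: grad_x = 2*2*-1.967 = -7.868, grad_y = 2*7*0.7968 = 11.1552
  x_1 = -1.967 - 0.05*-7.868 = -1.5736
  y_1 = 0.7968 - 0.05*11.1552 = 0.239
Step 2: grad_x = 2*2*-1.5736 = -6.2944, grad_y = 2*7*0.239 = 3.3466
  x_2 = -1.5736 - 0.05*-6.2944 = -1.2589
  y_2 = 0.239 - 0.05*3.3466 = 0.0717
Step 3: grad_x = 2*2*-1.2589 = -5.0355, grad_y = 2*7*0.0717 = 1.004
  x_3 = -1.2589 - 0.05*-5.0355 = -1.0071
  y_3 = 0.0717 - 0.05*1.004 = 0.0215
Step 4: grad_x = 2*2*-1.0071 = -4.0284, grad_y = 2*7*0.0215 = 0.3012
  x_4 = -1.0071 - 0.05*-4.0284 = -0.8057
  y_4 = 0.0215 - 0.05*0.3012 = 0.0065
Step 5: grad_x = 2*2*-0.8057 = -3.2227, grad_y = 2*7*0.0065 = 0.0904
  x_5 = -0.8057 - 0.05*-3.2227 = -0.6445
  y_5 = 0.0065 - 0.05*0.0904 = 0.0019
f(-0.6445, 0.0019) = 2*(-0.6445)^2 + 7*0.0019^2 = 0.8309
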